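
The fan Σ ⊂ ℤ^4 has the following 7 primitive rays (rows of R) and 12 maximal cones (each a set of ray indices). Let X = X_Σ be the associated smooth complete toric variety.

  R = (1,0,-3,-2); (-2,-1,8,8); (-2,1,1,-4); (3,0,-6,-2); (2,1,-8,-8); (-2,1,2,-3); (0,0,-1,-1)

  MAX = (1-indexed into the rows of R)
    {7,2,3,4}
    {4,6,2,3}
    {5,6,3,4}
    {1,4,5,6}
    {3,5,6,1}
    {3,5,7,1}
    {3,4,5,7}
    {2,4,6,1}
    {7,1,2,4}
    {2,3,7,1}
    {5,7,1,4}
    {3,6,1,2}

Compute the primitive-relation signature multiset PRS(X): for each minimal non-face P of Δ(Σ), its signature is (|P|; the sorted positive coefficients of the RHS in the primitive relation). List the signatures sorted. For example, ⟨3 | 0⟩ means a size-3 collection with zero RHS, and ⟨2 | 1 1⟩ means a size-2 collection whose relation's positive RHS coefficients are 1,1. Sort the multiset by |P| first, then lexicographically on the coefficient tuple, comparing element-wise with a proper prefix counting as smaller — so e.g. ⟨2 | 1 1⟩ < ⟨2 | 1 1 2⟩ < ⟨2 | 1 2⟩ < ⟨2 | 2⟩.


The 3 primitive collections of Σ (r=7, n=4):

  • {2,5}:  v_{2} + v_{5} = 0  so sig = ⟨2 | 0⟩
  • {6,7}:  v_{6} + v_{7} = v_{3}  so sig = ⟨2 | 1⟩
  • {1,3,4}:  v_{1} + v_{3} + v_{4} = v_{5}  so sig = ⟨3 | 1⟩

Hence PRS(X_Σ) =
    ⟨2 | 0⟩
    ⟨2 | 1⟩
    ⟨3 | 1⟩


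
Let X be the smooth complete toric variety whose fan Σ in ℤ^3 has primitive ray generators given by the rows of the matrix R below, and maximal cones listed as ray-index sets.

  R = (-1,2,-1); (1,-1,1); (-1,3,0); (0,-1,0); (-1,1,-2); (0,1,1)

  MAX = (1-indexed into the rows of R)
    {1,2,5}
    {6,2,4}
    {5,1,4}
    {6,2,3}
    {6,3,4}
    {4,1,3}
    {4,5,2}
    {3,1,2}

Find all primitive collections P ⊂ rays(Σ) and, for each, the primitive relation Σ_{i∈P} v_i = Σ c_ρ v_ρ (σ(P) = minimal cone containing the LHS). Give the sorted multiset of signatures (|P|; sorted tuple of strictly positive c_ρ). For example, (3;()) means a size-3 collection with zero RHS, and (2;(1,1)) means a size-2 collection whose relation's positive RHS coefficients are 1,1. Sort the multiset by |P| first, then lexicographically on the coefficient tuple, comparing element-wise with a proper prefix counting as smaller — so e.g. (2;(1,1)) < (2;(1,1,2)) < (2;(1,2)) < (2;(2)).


Δ(Σ) — 6 vertices, 5 min non-faces:

  P = {1,6}:  v_{1} + v_{6} = v_{3} — sig = (2;(1))
  P = {5,6}:  v_{5} + v_{6} = v_{1} — sig = (2;(1))
  P = {3,5}:  v_{3} + v_{5} = 2·v_{1} — sig = (2;(2))
  P = {1,2,4}:  v_{1} + v_{2} + v_{4} = 0 — sig = (3;())
  P = {2,3,4}:  v_{2} + v_{3} + v_{4} = v_{6} — sig = (3;(1))

so the primitive-relation signature multiset is
[(2;(1)), (2;(1)), (2;(2)), (3;()), (3;(1))]


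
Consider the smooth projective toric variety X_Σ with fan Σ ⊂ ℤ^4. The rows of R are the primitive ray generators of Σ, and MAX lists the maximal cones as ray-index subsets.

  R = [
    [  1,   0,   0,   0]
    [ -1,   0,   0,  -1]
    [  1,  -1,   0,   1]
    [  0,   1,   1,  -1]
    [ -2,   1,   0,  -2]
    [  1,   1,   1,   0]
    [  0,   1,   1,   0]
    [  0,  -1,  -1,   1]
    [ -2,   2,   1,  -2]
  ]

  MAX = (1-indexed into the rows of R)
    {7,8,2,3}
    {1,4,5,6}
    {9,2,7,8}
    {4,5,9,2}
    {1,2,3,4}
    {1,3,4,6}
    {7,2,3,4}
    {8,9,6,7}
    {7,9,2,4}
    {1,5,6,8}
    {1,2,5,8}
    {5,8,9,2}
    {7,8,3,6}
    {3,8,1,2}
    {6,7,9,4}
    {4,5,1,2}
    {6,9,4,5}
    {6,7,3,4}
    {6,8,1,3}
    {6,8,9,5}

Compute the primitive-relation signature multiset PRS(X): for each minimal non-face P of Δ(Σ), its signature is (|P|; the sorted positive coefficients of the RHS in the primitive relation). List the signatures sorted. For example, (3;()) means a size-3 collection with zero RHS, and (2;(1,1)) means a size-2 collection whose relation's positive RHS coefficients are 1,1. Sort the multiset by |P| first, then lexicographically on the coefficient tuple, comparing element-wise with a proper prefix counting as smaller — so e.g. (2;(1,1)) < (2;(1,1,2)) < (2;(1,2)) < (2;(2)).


Σ has 7 primitive collections:

  P = {4,8}:  v_{4} + v_{8} = 0  ⇒ sig = (2;())
  P = {1,7}:  v_{1} + v_{7} = v_{6}  ⇒ sig = (2;(1))
  P = {2,6}:  v_{2} + v_{6} = v_{4}  ⇒ sig = (2;(1))
  P = {3,5}:  v_{3} + v_{5} = v_{2}  ⇒ sig = (2;(1))
  P = {5,7}:  v_{5} + v_{7} = v_{9}  ⇒ sig = (2;(1))
  P = {1,9}:  v_{1} + v_{9} = v_{5} + v_{6}  ⇒ sig = (2;(1,1))
  P = {3,9}:  v_{3} + v_{9} = v_{2} + v_{7}  ⇒ sig = (2;(1,1))

so the primitive-relation signature multiset is
    (2;())
    (2;(1))
    (2;(1))
    (2;(1))
    (2;(1))
    (2;(1,1))
    (2;(1,1))


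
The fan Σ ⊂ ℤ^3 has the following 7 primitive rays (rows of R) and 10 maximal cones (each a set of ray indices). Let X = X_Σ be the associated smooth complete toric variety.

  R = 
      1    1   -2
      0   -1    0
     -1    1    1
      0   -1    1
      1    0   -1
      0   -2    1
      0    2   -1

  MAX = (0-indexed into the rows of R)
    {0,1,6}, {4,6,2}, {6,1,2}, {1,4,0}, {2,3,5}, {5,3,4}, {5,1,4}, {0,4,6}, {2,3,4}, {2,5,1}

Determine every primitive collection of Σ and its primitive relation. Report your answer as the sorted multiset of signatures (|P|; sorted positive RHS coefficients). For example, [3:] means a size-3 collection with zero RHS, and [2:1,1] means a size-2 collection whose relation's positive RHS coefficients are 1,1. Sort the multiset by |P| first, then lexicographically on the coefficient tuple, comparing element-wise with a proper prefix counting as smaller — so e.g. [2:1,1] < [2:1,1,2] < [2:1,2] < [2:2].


The 9 primitive collections of Σ (r=7, n=3):

  • {5,6}:  v_{5} + v_{6} = 0  ⟹  sig = [2:]
  • {0,2}:  v_{0} + v_{2} = v_{6}  ⟹  sig = [2:1]
  • {0,3}:  v_{0} + v_{3} = v_{4}  ⟹  sig = [2:1]
  • {1,3}:  v_{1} + v_{3} = v_{5}  ⟹  sig = [2:1]
  • {0,5}:  v_{0} + v_{5} = v_{1} + v_{4}  ⟹  sig = [2:1,1]
  • {3,6}:  v_{3} + v_{6} = v_{2} + v_{4}  ⟹  sig = [2:1,1]
  • {1,2,4}:  v_{1} + v_{2} + v_{4} = 0  ⟹  sig = [3:]
  • {1,4,6}:  v_{1} + v_{4} + v_{6} = v_{0}  ⟹  sig = [3:1]
  • {2,4,5}:  v_{2} + v_{4} + v_{5} = v_{3}  ⟹  sig = [3:1]

so the primitive-relation signature multiset is
    [2:]
    [2:1]
    [2:1]
    [2:1]
    [2:1,1]
    [2:1,1]
    [3:]
    [3:1]
    [3:1]


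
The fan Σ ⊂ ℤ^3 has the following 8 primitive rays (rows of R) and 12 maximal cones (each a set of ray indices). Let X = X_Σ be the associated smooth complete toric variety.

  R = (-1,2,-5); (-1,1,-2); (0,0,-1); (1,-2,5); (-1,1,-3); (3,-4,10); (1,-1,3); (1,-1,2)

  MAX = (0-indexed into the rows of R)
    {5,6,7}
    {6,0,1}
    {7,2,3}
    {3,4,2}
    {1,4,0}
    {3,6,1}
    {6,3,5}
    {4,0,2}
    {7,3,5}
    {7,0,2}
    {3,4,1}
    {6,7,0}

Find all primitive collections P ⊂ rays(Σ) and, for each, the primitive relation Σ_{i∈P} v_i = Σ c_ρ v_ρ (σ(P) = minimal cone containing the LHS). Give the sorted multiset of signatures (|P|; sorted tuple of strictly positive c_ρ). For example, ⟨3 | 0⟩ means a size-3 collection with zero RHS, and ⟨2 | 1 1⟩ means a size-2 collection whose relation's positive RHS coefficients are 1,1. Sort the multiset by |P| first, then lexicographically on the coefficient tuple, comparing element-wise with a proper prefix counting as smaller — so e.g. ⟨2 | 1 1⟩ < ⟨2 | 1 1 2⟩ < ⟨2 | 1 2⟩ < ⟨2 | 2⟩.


Primitive collections (11):

  P = {0,3}:  v_{0} + v_{3} = 0 ; sig = ⟨2 | 0⟩
  P = {1,7}:  v_{1} + v_{7} = 0 ; sig = ⟨2 | 0⟩
  P = {4,6}:  v_{4} + v_{6} = 0 ; sig = ⟨2 | 0⟩
  P = {1,2}:  v_{1} + v_{2} = v_{4} ; sig = ⟨2 | 1⟩
  P = {2,6}:  v_{2} + v_{6} = v_{7} ; sig = ⟨2 | 1⟩
  P = {4,7}:  v_{4} + v_{7} = v_{2} ; sig = ⟨2 | 1⟩
  P = {0,5}:  v_{0} + v_{5} = v_{6} + v_{7} ; sig = ⟨2 | 1 1⟩
  P = {1,5}:  v_{1} + v_{5} = v_{3} + v_{6} ; sig = ⟨2 | 1 1⟩
  P = {4,5}:  v_{4} + v_{5} = v_{3} + v_{7} ; sig = ⟨2 | 1 1⟩
  P = {2,5}:  v_{2} + v_{5} = v_{3} + 2·v_{7} ; sig = ⟨2 | 1 2⟩
  P = {3,6,7}:  v_{3} + v_{6} + v_{7} = v_{5} ; sig = ⟨3 | 1⟩

Signatures (|P|; sorted positive RHS coefficients), sorted:
{ ⟨2 | 0⟩ ×3,  ⟨2 | 1⟩ ×3,  ⟨2 | 1 1⟩ ×3,  ⟨2 | 1 2⟩,  ⟨3 | 1⟩ }


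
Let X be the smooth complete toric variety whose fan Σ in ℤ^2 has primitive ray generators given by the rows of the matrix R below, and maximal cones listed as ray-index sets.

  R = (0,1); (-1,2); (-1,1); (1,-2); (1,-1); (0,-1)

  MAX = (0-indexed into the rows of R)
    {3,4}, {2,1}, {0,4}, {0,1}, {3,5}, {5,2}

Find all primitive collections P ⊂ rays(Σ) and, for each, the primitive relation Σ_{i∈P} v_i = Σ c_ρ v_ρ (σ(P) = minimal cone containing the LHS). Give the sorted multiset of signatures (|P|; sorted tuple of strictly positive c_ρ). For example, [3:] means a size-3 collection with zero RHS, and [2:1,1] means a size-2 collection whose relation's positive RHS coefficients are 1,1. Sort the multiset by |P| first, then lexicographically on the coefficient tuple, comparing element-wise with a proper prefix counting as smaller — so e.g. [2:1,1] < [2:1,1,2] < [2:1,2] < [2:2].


Primitive collections (9):

  • {0,5}:  v_{0} + v_{5} = 0 ; sig = [2:]
  • {1,3}:  v_{1} + v_{3} = 0 ; sig = [2:]
  • {2,4}:  v_{2} + v_{4} = 0 ; sig = [2:]
  • {0,2}:  v_{0} + v_{2} = v_{1} ; sig = [2:1]
  • {0,3}:  v_{0} + v_{3} = v_{4} ; sig = [2:1]
  • {1,4}:  v_{1} + v_{4} = v_{0} ; sig = [2:1]
  • {1,5}:  v_{1} + v_{5} = v_{2} ; sig = [2:1]
  • {2,3}:  v_{2} + v_{3} = v_{5} ; sig = [2:1]
  • {4,5}:  v_{4} + v_{5} = v_{3} ; sig = [2:1]

so the primitive-relation signature multiset is
[[2:], [2:], [2:], [2:1], [2:1], [2:1], [2:1], [2:1], [2:1]]


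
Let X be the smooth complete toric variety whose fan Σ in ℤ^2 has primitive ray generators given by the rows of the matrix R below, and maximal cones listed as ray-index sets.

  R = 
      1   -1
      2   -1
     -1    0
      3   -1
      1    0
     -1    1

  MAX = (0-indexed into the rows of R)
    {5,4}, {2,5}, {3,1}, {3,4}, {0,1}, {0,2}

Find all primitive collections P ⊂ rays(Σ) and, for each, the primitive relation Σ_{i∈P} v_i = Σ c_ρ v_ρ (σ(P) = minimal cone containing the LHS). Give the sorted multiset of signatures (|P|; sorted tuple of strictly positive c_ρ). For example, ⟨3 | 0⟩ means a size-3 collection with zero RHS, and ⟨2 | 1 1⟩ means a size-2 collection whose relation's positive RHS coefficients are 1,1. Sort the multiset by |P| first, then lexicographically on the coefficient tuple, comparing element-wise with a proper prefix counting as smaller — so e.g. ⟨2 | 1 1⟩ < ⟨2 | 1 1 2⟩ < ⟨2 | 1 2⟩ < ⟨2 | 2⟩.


Minimal non-faces — 9 found among 6 rays, 6 max cones:

  P = {0,5}:  v_{0} + v_{5} = 0 ; sig = ⟨2 | 0⟩
  P = {2,4}:  v_{2} + v_{4} = 0 ; sig = ⟨2 | 0⟩
  P = {0,4}:  v_{0} + v_{4} = v_{1} ; sig = ⟨2 | 1⟩
  P = {1,2}:  v_{1} + v_{2} = v_{0} ; sig = ⟨2 | 1⟩
  P = {1,4}:  v_{1} + v_{4} = v_{3} ; sig = ⟨2 | 1⟩
  P = {1,5}:  v_{1} + v_{5} = v_{4} ; sig = ⟨2 | 1⟩
  P = {2,3}:  v_{2} + v_{3} = v_{1} ; sig = ⟨2 | 1⟩
  P = {0,3}:  v_{0} + v_{3} = 2·v_{1} ; sig = ⟨2 | 2⟩
  P = {3,5}:  v_{3} + v_{5} = 2·v_{4} ; sig = ⟨2 | 2⟩

Signatures (|P|; sorted positive RHS coefficients), sorted:
{ ⟨2 | 0⟩ ×2,  ⟨2 | 1⟩ ×5,  ⟨2 | 2⟩ ×2 }


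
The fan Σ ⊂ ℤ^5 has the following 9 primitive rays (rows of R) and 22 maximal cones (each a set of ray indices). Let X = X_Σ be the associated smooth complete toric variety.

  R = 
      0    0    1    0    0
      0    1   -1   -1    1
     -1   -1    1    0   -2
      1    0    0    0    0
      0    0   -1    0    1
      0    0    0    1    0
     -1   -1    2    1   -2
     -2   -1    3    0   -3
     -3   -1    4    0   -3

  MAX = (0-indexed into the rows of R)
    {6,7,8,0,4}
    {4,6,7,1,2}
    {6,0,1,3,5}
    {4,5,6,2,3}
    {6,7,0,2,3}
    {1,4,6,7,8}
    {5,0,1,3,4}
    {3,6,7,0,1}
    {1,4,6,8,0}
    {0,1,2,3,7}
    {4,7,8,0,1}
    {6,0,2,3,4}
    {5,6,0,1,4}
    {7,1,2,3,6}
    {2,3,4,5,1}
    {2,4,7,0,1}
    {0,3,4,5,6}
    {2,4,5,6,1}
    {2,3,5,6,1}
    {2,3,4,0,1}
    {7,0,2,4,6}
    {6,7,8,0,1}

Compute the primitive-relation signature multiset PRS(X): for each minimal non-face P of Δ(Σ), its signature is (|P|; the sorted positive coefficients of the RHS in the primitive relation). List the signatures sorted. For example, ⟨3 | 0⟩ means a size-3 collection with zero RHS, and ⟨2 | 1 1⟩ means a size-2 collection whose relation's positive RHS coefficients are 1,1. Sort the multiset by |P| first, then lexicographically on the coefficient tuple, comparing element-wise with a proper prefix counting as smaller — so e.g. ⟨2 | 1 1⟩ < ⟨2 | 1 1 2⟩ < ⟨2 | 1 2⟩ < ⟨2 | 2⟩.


Minimal non-faces — 9 found among 9 rays, 22 max cones:

  P={3,8}:  v_{3} + v_{8} = v_{0} + v_{7}  →  sig = ⟨2 | 1 1⟩
  P={5,8}:  v_{5} + v_{8} = v_{0} + 2·v_{1} + v_{4} + 3·v_{6}  →  sig = ⟨2 | 1 1 2 3⟩
  P={2,8}:  v_{2} + v_{8} = v_{4} + 2·v_{7}  →  sig = ⟨2 | 1 2⟩
  P={5,7}:  v_{5} + v_{7} = v_{1} + 2·v_{6}  →  sig = ⟨2 | 1 2⟩
  P={0,2,5}:  v_{0} + v_{2} + v_{5} = v_{6}  →  sig = ⟨3 | 1⟩
  P={3,4,7}:  v_{3} + v_{4} + v_{7} = v_{0} + v_{2}  →  sig = ⟨3 | 1 1⟩
  P={1,3,4,6}:  v_{1} + v_{3} + v_{4} + v_{6} = 0  →  sig = ⟨4 | 0⟩
  P={0,1,2,6}:  v_{0} + v_{1} + v_{2} + v_{6} = v_{7}  →  sig = ⟨4 | 1⟩
  P={0,1,4,6,7}:  v_{0} + v_{1} + v_{4} + v_{6} + v_{7} = v_{8}  →  sig = ⟨5 | 1⟩

Sorted signature multiset PRS(X):
[⟨2 | 1 1⟩, ⟨2 | 1 1 2 3⟩, ⟨2 | 1 2⟩, ⟨2 | 1 2⟩, ⟨3 | 1⟩, ⟨3 | 1 1⟩, ⟨4 | 0⟩, ⟨4 | 1⟩, ⟨5 | 1⟩]


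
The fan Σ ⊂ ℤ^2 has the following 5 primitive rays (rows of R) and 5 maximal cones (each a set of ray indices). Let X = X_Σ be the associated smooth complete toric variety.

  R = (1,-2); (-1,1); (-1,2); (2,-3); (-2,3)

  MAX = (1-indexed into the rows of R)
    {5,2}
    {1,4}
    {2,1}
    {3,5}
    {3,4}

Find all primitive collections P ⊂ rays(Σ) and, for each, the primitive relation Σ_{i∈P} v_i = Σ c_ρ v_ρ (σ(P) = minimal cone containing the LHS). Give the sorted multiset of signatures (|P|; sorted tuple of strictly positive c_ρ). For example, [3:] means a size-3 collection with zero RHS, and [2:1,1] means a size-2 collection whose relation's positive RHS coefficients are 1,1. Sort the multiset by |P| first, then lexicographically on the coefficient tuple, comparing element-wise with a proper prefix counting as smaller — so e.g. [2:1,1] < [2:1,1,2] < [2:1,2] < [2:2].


The 5 primitive collections of Σ (r=5, n=2):

  P = {1,3}:  v_{1} + v_{3} = 0  so sig = [2:]
  P = {4,5}:  v_{4} + v_{5} = 0  so sig = [2:]
  P = {1,5}:  v_{1} + v_{5} = v_{2}  so sig = [2:1]
  P = {2,3}:  v_{2} + v_{3} = v_{5}  so sig = [2:1]
  P = {2,4}:  v_{2} + v_{4} = v_{1}  so sig = [2:1]

so the primitive-relation signature multiset is
{ [2:] ×2,  [2:1] ×3 }


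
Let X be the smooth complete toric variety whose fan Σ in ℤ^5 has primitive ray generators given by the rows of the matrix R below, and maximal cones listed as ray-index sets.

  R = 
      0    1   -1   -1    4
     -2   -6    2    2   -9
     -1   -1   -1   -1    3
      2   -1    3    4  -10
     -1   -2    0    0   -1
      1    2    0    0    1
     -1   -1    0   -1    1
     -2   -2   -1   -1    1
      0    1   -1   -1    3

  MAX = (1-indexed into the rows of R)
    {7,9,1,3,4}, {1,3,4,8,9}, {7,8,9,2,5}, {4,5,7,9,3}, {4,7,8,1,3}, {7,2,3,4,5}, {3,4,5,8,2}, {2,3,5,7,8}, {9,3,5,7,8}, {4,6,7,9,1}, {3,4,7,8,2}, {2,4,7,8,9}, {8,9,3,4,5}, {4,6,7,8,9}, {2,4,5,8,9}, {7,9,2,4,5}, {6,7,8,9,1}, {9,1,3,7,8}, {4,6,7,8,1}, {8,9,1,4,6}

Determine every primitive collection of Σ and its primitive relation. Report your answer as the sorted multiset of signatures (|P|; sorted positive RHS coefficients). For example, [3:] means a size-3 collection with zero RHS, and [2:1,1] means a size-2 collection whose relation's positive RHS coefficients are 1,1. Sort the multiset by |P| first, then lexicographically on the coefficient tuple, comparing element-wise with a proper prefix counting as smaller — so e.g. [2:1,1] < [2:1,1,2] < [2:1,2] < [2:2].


9 minimal non-faces of Δ(Σ) (on 9 rays):

  • {5,6}:  v_{5} + v_{6} = 0 — sig = [2:]
  • {1,5}:  v_{1} + v_{5} = v_{3} — sig = [2:1]
  • {3,6}:  v_{3} + v_{6} = v_{1} — sig = [2:1]
  • {2,6}:  v_{2} + v_{6} = v_{4} + v_{7} + v_{8} — sig = [2:1,1,1]
  • {1,2}:  v_{1} + v_{2} = v_{3} + v_{4} + v_{7} + v_{8} — sig = [2:1,1,1,1]
  • {2,3,9}:  v_{2} + v_{3} + v_{9} = 3·v_{5} — sig = [3:3]
  • {4,5,7,8}:  v_{4} + v_{5} + v_{7} + v_{8} = v_{2} — sig = [4:1]
  • {1,4,7,8,9}:  v_{1} + v_{4} + v_{7} + v_{8} + v_{9} = v_{5} — sig = [5:1]
  • {3,4,7,8,9}:  v_{3} + v_{4} + v_{7} + v_{8} + v_{9} = 2·v_{5} — sig = [5:2]

Signatures (|P|; sorted positive RHS coefficients), sorted:
[[2:], [2:1], [2:1], [2:1,1,1], [2:1,1,1,1], [3:3], [4:1], [5:1], [5:2]]


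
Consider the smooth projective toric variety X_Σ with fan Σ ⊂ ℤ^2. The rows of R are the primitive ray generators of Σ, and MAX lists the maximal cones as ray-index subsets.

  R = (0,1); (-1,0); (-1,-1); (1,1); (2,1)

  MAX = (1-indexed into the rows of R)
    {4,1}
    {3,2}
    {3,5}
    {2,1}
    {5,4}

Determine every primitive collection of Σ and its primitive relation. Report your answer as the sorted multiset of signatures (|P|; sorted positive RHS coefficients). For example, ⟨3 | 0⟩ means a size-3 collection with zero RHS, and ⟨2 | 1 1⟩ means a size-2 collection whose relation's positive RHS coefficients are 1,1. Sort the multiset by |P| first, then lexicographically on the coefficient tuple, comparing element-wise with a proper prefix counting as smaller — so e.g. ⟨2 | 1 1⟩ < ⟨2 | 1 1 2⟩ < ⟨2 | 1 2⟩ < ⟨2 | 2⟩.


Minimal non-faces — 5 found among 5 rays, 5 max cones:

  • {3,4}:  v_{3} + v_{4} = 0  ⇒ sig = ⟨2 | 0⟩
  • {1,3}:  v_{1} + v_{3} = v_{2}  ⇒ sig = ⟨2 | 1⟩
  • {2,4}:  v_{2} + v_{4} = v_{1}  ⇒ sig = ⟨2 | 1⟩
  • {2,5}:  v_{2} + v_{5} = v_{4}  ⇒ sig = ⟨2 | 1⟩
  • {1,5}:  v_{1} + v_{5} = 2·v_{4}  ⇒ sig = ⟨2 | 2⟩

so the primitive-relation signature multiset is
    ⟨2 | 0⟩
    ⟨2 | 1⟩
    ⟨2 | 1⟩
    ⟨2 | 1⟩
    ⟨2 | 2⟩


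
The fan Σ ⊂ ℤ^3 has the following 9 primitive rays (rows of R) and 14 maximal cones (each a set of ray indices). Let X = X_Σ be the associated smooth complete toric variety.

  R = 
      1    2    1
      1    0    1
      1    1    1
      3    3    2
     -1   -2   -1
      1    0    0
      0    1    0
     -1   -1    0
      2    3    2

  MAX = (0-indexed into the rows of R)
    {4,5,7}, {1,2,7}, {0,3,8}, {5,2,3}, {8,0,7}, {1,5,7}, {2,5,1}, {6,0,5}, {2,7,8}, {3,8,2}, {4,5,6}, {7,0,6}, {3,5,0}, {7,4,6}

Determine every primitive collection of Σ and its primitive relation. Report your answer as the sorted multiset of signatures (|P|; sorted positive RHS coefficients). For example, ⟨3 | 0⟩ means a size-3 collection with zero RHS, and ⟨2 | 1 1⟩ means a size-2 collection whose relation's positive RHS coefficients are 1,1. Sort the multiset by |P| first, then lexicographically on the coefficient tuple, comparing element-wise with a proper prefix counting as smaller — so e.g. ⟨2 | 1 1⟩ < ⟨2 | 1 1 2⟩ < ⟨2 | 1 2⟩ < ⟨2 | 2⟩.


The 18 primitive collections of Σ (r=9, n=3):

  P={0,4}:  v_{0} + v_{4} = 0  →  sig = ⟨2 | 0⟩
  P={0,2}:  v_{0} + v_{2} = v_{8}  →  sig = ⟨2 | 1⟩
  P={1,6}:  v_{1} + v_{6} = v_{2}  →  sig = ⟨2 | 1⟩
  P={2,6}:  v_{2} + v_{6} = v_{0}  →  sig = ⟨2 | 1⟩
  P={4,8}:  v_{4} + v_{8} = v_{2}  →  sig = ⟨2 | 1⟩
  P={5,8}:  v_{5} + v_{8} = v_{3}  →  sig = ⟨2 | 1⟩
  P={2,4}:  v_{2} + v_{4} = v_{5} + v_{7}  →  sig = ⟨2 | 1 1⟩
  P={3,4}:  v_{3} + v_{4} = v_{2} + v_{5}  →  sig = ⟨2 | 1 1⟩
  P={3,6}:  v_{3} + v_{6} = 2·v_{0} + v_{5}  →  sig = ⟨2 | 1 2⟩
  P={1,3}:  v_{1} + v_{3} = 3·v_{2} + v_{5}  →  sig = ⟨2 | 1 3⟩
  P={0,1}:  v_{0} + v_{1} = 2·v_{2}  →  sig = ⟨2 | 2⟩
  P={3,7}:  v_{3} + v_{7} = 2·v_{2}  →  sig = ⟨2 | 2⟩
  P={6,8}:  v_{6} + v_{8} = 2·v_{0}  →  sig = ⟨2 | 2⟩
  P={1,4}:  v_{1} + v_{4} = 2·v_{5} + 2·v_{7}  →  sig = ⟨2 | 2 2⟩
  P={1,8}:  v_{1} + v_{8} = 3·v_{2}  →  sig = ⟨2 | 3⟩
  P={5,6,7}:  v_{5} + v_{6} + v_{7} = 0  →  sig = ⟨3 | 0⟩
  P={0,5,7}:  v_{0} + v_{5} + v_{7} = v_{2}  →  sig = ⟨3 | 1⟩
  P={2,5,7}:  v_{2} + v_{5} + v_{7} = v_{1}  →  sig = ⟨3 | 1⟩

Hence PRS(X_Σ) =
    |P|=2: 15 collections, coeffs (), (1), (1), (1), (1), (1), (1,1), (1,1), (1,2), (1,3), (2), (2), (2), (2,2), (3)
    |P|=3: 3 collections, coeffs (), (1), (1)


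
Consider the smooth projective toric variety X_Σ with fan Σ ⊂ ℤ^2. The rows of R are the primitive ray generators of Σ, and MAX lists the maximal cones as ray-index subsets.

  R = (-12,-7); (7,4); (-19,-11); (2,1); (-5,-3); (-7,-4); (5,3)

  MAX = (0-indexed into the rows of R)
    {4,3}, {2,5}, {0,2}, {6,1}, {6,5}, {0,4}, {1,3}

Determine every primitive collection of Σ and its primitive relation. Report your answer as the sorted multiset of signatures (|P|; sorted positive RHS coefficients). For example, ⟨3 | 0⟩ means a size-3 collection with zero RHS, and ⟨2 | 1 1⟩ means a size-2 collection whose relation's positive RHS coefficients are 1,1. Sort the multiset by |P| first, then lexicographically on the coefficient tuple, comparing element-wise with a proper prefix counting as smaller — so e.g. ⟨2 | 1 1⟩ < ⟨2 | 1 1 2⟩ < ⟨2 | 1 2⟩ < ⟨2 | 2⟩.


Primitive collections (14):

  • {1,5}:  v_{1} + v_{5} = 0  ⟹  sig = ⟨2 | 0⟩
  • {4,6}:  v_{4} + v_{6} = 0  ⟹  sig = ⟨2 | 0⟩
  • {0,1}:  v_{0} + v_{1} = v_{4}  ⟹  sig = ⟨2 | 1⟩
  • {0,5}:  v_{0} + v_{5} = v_{2}  ⟹  sig = ⟨2 | 1⟩
  • {0,6}:  v_{0} + v_{6} = v_{5}  ⟹  sig = ⟨2 | 1⟩
  • {1,2}:  v_{1} + v_{2} = v_{0}  ⟹  sig = ⟨2 | 1⟩
  • {1,4}:  v_{1} + v_{4} = v_{3}  ⟹  sig = ⟨2 | 1⟩
  • {3,5}:  v_{3} + v_{5} = v_{4}  ⟹  sig = ⟨2 | 1⟩
  • {3,6}:  v_{3} + v_{6} = v_{1}  ⟹  sig = ⟨2 | 1⟩
  • {4,5}:  v_{4} + v_{5} = v_{0}  ⟹  sig = ⟨2 | 1⟩
  • {2,3}:  v_{2} + v_{3} = v_{0} + v_{4}  ⟹  sig = ⟨2 | 1 1⟩
  • {0,3}:  v_{0} + v_{3} = 2·v_{4}  ⟹  sig = ⟨2 | 2⟩
  • {2,4}:  v_{2} + v_{4} = 2·v_{0}  ⟹  sig = ⟨2 | 2⟩
  • {2,6}:  v_{2} + v_{6} = 2·v_{5}  ⟹  sig = ⟨2 | 2⟩

Signatures (|P|; sorted positive RHS coefficients), sorted:
{ ⟨2 | 0⟩ ×2,  ⟨2 | 1⟩ ×8,  ⟨2 | 1 1⟩,  ⟨2 | 2⟩ ×3 }


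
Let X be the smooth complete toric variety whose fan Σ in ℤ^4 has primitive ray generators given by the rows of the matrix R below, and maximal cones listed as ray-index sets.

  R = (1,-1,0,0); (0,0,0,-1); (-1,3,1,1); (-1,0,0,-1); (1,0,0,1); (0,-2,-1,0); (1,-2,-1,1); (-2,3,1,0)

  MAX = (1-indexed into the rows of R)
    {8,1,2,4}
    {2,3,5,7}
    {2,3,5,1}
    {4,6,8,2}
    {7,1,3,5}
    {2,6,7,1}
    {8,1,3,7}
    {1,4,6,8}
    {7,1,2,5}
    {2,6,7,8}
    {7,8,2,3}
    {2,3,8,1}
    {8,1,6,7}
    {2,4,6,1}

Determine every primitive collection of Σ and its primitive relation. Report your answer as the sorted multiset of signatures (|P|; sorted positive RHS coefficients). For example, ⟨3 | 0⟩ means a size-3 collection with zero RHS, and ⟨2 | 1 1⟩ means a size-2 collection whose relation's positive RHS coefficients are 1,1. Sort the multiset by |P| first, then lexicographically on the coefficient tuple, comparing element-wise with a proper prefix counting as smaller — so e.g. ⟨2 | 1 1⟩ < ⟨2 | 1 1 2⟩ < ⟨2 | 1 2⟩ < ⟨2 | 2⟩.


9 collections generate NE(X_Σ); each relation:

  P = {4,5}:  v_{4} + v_{5} = 0  so sig = ⟨2 | 0⟩
  P = {3,4}:  v_{3} + v_{4} = v_{8}  so sig = ⟨2 | 1⟩
  P = {4,7}:  v_{4} + v_{7} = v_{6}  so sig = ⟨2 | 1⟩
  P = {5,6}:  v_{5} + v_{6} = v_{7}  so sig = ⟨2 | 1⟩
  P = {5,8}:  v_{5} + v_{8} = v_{3}  so sig = ⟨2 | 1⟩
  P = {3,6}:  v_{3} + v_{6} = v_{7} + v_{8}  so sig = ⟨2 | 1 1⟩
  P = {1,2,7,8}:  v_{1} + v_{2} + v_{7} + v_{8} = 0  so sig = ⟨4 | 0⟩
  P = {1,2,3,7}:  v_{1} + v_{2} + v_{3} + v_{7} = v_{5}  so sig = ⟨4 | 1⟩
  P = {1,2,6,8}:  v_{1} + v_{2} + v_{6} + v_{8} = v_{4}  so sig = ⟨4 | 1⟩

so the primitive-relation signature multiset is
    ⟨2 | 0⟩
    ⟨2 | 1⟩
    ⟨2 | 1⟩
    ⟨2 | 1⟩
    ⟨2 | 1⟩
    ⟨2 | 1 1⟩
    ⟨4 | 0⟩
    ⟨4 | 1⟩
    ⟨4 | 1⟩


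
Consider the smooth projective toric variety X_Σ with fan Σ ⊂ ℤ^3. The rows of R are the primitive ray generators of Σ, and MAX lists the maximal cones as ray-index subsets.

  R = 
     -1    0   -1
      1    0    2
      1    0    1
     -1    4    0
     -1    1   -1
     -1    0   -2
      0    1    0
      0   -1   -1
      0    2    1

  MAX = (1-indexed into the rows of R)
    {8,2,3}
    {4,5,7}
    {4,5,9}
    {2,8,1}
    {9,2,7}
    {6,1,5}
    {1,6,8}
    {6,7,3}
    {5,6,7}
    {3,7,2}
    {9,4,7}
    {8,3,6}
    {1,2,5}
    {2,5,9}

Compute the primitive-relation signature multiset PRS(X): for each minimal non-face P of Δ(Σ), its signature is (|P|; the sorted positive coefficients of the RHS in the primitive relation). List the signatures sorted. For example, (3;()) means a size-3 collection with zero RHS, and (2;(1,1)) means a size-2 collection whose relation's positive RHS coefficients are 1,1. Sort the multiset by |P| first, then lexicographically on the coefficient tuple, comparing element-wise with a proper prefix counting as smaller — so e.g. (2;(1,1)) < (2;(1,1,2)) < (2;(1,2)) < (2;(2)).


17 collections generate NE(X_Σ); each relation:

  {1,3}:  v_{1} + v_{3} = 0  so sig = (2;())
  {2,6}:  v_{2} + v_{6} = 0  so sig = (2;())
  {1,7}:  v_{1} + v_{7} = v_{5}  so sig = (2;(1))
  {3,5}:  v_{3} + v_{5} = v_{7}  so sig = (2;(1))
  {5,8}:  v_{5} + v_{8} = v_{6}  so sig = (2;(1))
  {8,9}:  v_{8} + v_{9} = v_{7}  so sig = (2;(1))
  {6,9}:  v_{6} + v_{9} = v_{5} + v_{7}  so sig = (2;(1,1))
  {7,8}:  v_{7} + v_{8} = v_{3} + v_{6}  so sig = (2;(1,1))
  {1,4}:  v_{1} + v_{4} = 2·v_{5} + v_{9}  so sig = (2;(1,2))
  {1,9}:  v_{1} + v_{9} = v_{2} + 2·v_{5}  so sig = (2;(1,2))
  {3,4}:  v_{3} + v_{4} = 2·v_{7} + v_{9}  so sig = (2;(1,2))
  {3,9}:  v_{3} + v_{9} = v_{2} + 2·v_{7}  so sig = (2;(1,2))
  {4,8}:  v_{4} + v_{8} = v_{5} + 2·v_{7}  so sig = (2;(1,2))
  {2,4}:  v_{2} + v_{4} = 2·v_{9}  so sig = (2;(2))
  {4,6}:  v_{4} + v_{6} = 2·v_{5} + 2·v_{7}  so sig = (2;(2,2))
  {2,5,7}:  v_{2} + v_{5} + v_{7} = v_{9}  so sig = (3;(1))
  {5,7,9}:  v_{5} + v_{7} + v_{9} = v_{4}  so sig = (3;(1))

so the primitive-relation signature multiset is
{ (2;()) ×2,  (2;(1)) ×4,  (2;(1,1)) ×2,  (2;(1,2)) ×5,  (2;(2)),  (2;(2,2)),  (3;(1)) ×2 }


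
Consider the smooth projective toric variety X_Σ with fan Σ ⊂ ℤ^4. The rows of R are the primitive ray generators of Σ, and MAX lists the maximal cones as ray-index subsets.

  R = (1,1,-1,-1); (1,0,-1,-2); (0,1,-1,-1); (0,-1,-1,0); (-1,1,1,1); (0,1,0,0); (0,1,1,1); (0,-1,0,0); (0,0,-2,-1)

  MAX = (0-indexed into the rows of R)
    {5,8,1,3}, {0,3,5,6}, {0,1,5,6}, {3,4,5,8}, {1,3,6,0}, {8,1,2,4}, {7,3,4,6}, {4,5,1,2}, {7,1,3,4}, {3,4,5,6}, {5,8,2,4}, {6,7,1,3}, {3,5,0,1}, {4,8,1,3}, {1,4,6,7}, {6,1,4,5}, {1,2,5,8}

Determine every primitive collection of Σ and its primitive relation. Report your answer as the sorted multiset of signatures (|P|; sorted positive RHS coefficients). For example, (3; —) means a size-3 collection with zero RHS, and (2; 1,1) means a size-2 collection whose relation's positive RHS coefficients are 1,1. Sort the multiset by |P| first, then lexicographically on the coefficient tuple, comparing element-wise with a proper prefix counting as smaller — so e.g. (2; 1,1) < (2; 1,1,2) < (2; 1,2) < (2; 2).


|primitive collections| = 14. Relations:

  {5,7}:  v_{5} + v_{7} = 0  →  sig = (2; —)
  {2,3}:  v_{2} + v_{3} = v_{8}  →  sig = (2; 1)
  {0,7}:  v_{0} + v_{7} = v_{1} + v_{3} + v_{6}  →  sig = (2; 1,1,1)
  {2,7}:  v_{2} + v_{7} = v_{1} + v_{3} + v_{4}  →  sig = (2; 1,1,1)
  {7,8}:  v_{7} + v_{8} = v_{1} + 2·v_{3} + v_{4}  →  sig = (2; 1,1,2)
  {0,2}:  v_{0} + v_{2} = v_{1} + v_{3} + 3·v_{5}  →  sig = (2; 1,1,3)
  {6,8}:  v_{6} + v_{8} = v_{3} + 2·v_{5}  →  sig = (2; 1,2)
  {0,8}:  v_{0} + v_{8} = v_{1} + 2·v_{3} + 3·v_{5}  →  sig = (2; 1,2,3)
  {0,4}:  v_{0} + v_{4} = 2·v_{5}  →  sig = (2; 2)
  {2,6}:  v_{2} + v_{6} = 2·v_{5}  →  sig = (2; 2)
  {1,3,4,5}:  v_{1} + v_{3} + v_{4} + v_{5} = v_{2}  →  sig = (4; 1)
  {1,3,4,6}:  v_{1} + v_{3} + v_{4} + v_{6} = v_{5}  →  sig = (4; 1)
  {1,3,5,6}:  v_{1} + v_{3} + v_{5} + v_{6} = v_{0}  →  sig = (4; 1)
  {1,4,5,8}:  v_{1} + v_{4} + v_{5} + v_{8} = 2·v_{2}  →  sig = (4; 2)

Sorted signature multiset PRS(X):
{ (2; —),  (2; 1),  (2; 1,1,1) ×2,  (2; 1,1,2),  (2; 1,1,3),  (2; 1,2),  (2; 1,2,3),  (2; 2) ×2,  (4; 1) ×3,  (4; 2) }


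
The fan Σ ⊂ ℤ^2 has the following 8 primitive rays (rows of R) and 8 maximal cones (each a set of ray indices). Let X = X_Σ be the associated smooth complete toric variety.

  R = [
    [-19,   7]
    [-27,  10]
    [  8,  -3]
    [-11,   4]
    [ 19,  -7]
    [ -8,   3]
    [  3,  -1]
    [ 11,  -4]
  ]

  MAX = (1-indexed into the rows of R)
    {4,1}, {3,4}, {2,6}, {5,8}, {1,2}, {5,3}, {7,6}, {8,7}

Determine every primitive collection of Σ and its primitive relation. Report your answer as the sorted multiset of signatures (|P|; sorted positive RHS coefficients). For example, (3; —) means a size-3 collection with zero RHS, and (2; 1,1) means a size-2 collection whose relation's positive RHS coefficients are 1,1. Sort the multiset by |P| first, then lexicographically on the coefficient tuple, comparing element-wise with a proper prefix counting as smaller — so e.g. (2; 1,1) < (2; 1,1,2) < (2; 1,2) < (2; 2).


Primitive collections (20):

  • {1,5}:  v_{1} + v_{5} = 0  so sig = (2; —)
  • {3,6}:  v_{3} + v_{6} = 0  so sig = (2; —)
  • {4,8}:  v_{4} + v_{8} = 0  so sig = (2; —)
  • {1,3}:  v_{1} + v_{3} = v_{4}  so sig = (2; 1)
  • {1,6}:  v_{1} + v_{6} = v_{2}  so sig = (2; 1)
  • {1,8}:  v_{1} + v_{8} = v_{6}  so sig = (2; 1)
  • {2,3}:  v_{2} + v_{3} = v_{1}  so sig = (2; 1)
  • {2,5}:  v_{2} + v_{5} = v_{6}  so sig = (2; 1)
  • {3,7}:  v_{3} + v_{7} = v_{8}  so sig = (2; 1)
  • {3,8}:  v_{3} + v_{8} = v_{5}  so sig = (2; 1)
  • {4,5}:  v_{4} + v_{5} = v_{3}  so sig = (2; 1)
  • {4,6}:  v_{4} + v_{6} = v_{1}  so sig = (2; 1)
  • {4,7}:  v_{4} + v_{7} = v_{6}  so sig = (2; 1)
  • {5,6}:  v_{5} + v_{6} = v_{8}  so sig = (2; 1)
  • {6,8}:  v_{6} + v_{8} = v_{7}  so sig = (2; 1)
  • {1,7}:  v_{1} + v_{7} = 2·v_{6}  so sig = (2; 2)
  • {2,4}:  v_{2} + v_{4} = 2·v_{1}  so sig = (2; 2)
  • {2,8}:  v_{2} + v_{8} = 2·v_{6}  so sig = (2; 2)
  • {5,7}:  v_{5} + v_{7} = 2·v_{8}  so sig = (2; 2)
  • {2,7}:  v_{2} + v_{7} = 3·v_{6}  so sig = (2; 3)

Signatures (|P|; sorted positive RHS coefficients), sorted:
    (2; —)
    (2; —)
    (2; —)
    (2; 1)
    (2; 1)
    (2; 1)
    (2; 1)
    (2; 1)
    (2; 1)
    (2; 1)
    (2; 1)
    (2; 1)
    (2; 1)
    (2; 1)
    (2; 1)
    (2; 2)
    (2; 2)
    (2; 2)
    (2; 2)
    (2; 3)


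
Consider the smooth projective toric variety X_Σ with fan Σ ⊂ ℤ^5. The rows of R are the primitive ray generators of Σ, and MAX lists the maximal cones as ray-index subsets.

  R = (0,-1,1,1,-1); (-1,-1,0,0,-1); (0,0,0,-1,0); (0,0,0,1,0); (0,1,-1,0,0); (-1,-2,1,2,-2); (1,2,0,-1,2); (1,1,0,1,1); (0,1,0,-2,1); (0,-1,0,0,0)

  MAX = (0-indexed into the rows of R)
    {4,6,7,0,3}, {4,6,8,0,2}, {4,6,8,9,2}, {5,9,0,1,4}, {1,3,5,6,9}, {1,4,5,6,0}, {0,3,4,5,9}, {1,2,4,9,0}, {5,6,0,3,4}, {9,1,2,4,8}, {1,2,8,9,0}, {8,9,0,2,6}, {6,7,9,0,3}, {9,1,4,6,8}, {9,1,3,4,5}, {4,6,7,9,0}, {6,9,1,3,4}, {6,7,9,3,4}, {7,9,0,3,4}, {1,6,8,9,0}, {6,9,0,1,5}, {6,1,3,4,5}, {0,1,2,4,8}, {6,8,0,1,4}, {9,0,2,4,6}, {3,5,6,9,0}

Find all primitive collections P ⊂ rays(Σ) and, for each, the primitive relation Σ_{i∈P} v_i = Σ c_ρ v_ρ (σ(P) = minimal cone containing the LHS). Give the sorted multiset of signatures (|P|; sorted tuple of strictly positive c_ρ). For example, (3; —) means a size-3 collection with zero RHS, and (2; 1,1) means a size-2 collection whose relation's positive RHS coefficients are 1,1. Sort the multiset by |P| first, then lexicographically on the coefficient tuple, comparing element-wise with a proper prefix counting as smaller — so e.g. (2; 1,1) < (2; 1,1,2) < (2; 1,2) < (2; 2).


Σ has 14 primitive collections:

  {2,3}:  v_{2} + v_{3} = 0 ; sig = (2; —)
  {1,7}:  v_{1} + v_{7} = v_{3} ; sig = (2; 1)
  {7,8}:  v_{7} + v_{8} = v_{6} ; sig = (2; 1)
  {2,5}:  v_{2} + v_{5} = v_{0} + v_{1} ; sig = (2; 1,1)
  {3,8}:  v_{3} + v_{8} = v_{1} + v_{6} ; sig = (2; 1,1)
  {2,7}:  v_{2} + v_{7} = v_{0} + v_{4} + v_{6} + v_{9} ; sig = (2; 1,1,1,1)
  {5,8}:  v_{5} + v_{8} = v_{0} + 2·v_{1} + v_{6} ; sig = (2; 1,1,2)
  {5,7}:  v_{5} + v_{7} = v_{0} + 2·v_{3} ; sig = (2; 1,2)
  {0,1,3}:  v_{0} + v_{1} + v_{3} = v_{5} ; sig = (3; 1)
  {1,2,6}:  v_{1} + v_{2} + v_{6} = v_{8} ; sig = (3; 1)
  {0,4,8,9}:  v_{0} + v_{4} + v_{8} + v_{9} = v_{2} ; sig = (4; 1)
  {4,5,6,9}:  v_{4} + v_{5} + v_{6} + v_{9} = v_{3} ; sig = (4; 1)
  {0,1,4,6,9}:  v_{0} + v_{1} + v_{4} + v_{6} + v_{9} = 0 ; sig = (5; —)
  {0,3,4,6,9}:  v_{0} + v_{3} + v_{4} + v_{6} + v_{9} = v_{7} ; sig = (5; 1)

Hence PRS(X_Σ) =
    |P|=2: 8 collections, coeffs (), (1), (1), (1,1), (1,1), (1,1,1,1), (1,1,2), (1,2)
    |P|=3: 2 collections, coeffs (1), (1)
    |P|=4: 2 collections, coeffs (1), (1)
    |P|=5: 2 collections, coeffs (), (1)


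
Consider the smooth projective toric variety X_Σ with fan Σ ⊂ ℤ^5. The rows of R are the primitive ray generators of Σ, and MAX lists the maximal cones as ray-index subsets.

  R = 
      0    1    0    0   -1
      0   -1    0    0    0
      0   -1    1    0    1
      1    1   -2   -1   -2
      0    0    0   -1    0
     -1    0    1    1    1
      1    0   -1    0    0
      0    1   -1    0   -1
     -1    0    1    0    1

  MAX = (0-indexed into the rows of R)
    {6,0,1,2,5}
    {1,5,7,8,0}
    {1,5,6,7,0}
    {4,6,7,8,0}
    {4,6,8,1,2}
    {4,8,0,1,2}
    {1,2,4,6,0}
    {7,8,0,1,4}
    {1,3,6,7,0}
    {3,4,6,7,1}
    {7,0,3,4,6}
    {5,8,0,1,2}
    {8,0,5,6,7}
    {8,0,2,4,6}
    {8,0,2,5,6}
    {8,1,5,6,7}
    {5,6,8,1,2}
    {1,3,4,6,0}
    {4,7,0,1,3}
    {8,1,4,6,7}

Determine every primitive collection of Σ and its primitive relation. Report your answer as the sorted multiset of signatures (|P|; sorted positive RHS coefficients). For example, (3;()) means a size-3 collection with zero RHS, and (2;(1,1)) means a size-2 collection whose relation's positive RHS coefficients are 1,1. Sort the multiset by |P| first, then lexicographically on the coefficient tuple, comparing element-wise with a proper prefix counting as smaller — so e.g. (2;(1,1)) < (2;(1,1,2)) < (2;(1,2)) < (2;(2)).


|primitive collections| = 7. Relations:

  P = {2,7}:  v_{2} + v_{7} = 0  →  sig = (2;())
  P = {3,5}:  v_{3} + v_{5} = v_{7}  →  sig = (2;(1))
  P = {4,5}:  v_{4} + v_{5} = v_{8}  →  sig = (2;(1))
  P = {3,8}:  v_{3} + v_{8} = v_{4} + v_{7}  →  sig = (2;(1,1))
  P = {2,3}:  v_{2} + v_{3} = v_{0} + v_{1} + v_{4} + v_{6}  →  sig = (2;(1,1,1,1))
  P = {0,1,6,8}:  v_{0} + v_{1} + v_{6} + v_{8} = 0  →  sig = (4;())
  P = {0,1,4,6,7}:  v_{0} + v_{1} + v_{4} + v_{6} + v_{7} = v_{3}  →  sig = (5;(1))

Hence PRS(X_Σ) =
[(2;()), (2;(1)), (2;(1)), (2;(1,1)), (2;(1,1,1,1)), (4;()), (5;(1))]


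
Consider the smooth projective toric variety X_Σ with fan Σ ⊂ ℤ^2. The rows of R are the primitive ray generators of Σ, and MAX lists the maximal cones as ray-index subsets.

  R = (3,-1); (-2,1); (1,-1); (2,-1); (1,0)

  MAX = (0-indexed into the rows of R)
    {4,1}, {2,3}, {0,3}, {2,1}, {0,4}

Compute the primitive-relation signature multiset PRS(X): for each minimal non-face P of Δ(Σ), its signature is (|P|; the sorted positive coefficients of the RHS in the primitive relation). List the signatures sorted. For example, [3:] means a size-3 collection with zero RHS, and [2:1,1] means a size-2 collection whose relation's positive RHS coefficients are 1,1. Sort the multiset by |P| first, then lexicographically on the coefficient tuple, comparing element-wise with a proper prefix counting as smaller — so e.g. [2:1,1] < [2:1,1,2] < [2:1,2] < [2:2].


Primitive collections (5):

  P = {1,3}:  v_{1} + v_{3} = 0 ; sig = [2:]
  P = {0,1}:  v_{0} + v_{1} = v_{4} ; sig = [2:1]
  P = {2,4}:  v_{2} + v_{4} = v_{3} ; sig = [2:1]
  P = {3,4}:  v_{3} + v_{4} = v_{0} ; sig = [2:1]
  P = {0,2}:  v_{0} + v_{2} = 2·v_{3} ; sig = [2:2]

Hence PRS(X_Σ) =
    |P|=2: 5 collections, coeffs (), (1), (1), (1), (2)


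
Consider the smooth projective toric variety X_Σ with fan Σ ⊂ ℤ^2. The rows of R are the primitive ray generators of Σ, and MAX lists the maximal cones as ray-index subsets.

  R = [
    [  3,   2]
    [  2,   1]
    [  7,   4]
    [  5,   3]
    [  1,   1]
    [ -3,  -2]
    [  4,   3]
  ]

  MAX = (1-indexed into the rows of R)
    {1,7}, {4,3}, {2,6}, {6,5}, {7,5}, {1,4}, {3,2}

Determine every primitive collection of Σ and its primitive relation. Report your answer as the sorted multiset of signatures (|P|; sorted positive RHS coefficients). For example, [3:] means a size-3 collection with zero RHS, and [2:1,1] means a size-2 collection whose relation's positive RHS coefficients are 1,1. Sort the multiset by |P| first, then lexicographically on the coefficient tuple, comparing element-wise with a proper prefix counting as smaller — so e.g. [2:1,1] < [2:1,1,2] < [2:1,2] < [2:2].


Δ(Σ) — 7 vertices, 14 min non-faces:

  • {1,6}:  v_{1} + v_{6} = 0 — sig = [2:]
  • {1,2}:  v_{1} + v_{2} = v_{4} — sig = [2:1]
  • {1,5}:  v_{1} + v_{5} = v_{7} — sig = [2:1]
  • {2,4}:  v_{2} + v_{4} = v_{3} — sig = [2:1]
  • {2,5}:  v_{2} + v_{5} = v_{1} — sig = [2:1]
  • {4,6}:  v_{4} + v_{6} = v_{2} — sig = [2:1]
  • {6,7}:  v_{6} + v_{7} = v_{5} — sig = [2:1]
  • {3,5}:  v_{3} + v_{5} = v_{1} + v_{4} — sig = [2:1,1]
  • {3,7}:  v_{3} + v_{7} = 2·v_{1} + v_{4} — sig = [2:1,2]
  • {1,3}:  v_{1} + v_{3} = 2·v_{4} — sig = [2:2]
  • {2,7}:  v_{2} + v_{7} = 2·v_{1} — sig = [2:2]
  • {3,6}:  v_{3} + v_{6} = 2·v_{2} — sig = [2:2]
  • {4,5}:  v_{4} + v_{5} = 2·v_{1} — sig = [2:2]
  • {4,7}:  v_{4} + v_{7} = 3·v_{1} — sig = [2:3]

Hence PRS(X_Σ) =
    [2:]
    [2:1]
    [2:1]
    [2:1]
    [2:1]
    [2:1]
    [2:1]
    [2:1,1]
    [2:1,2]
    [2:2]
    [2:2]
    [2:2]
    [2:2]
    [2:3]


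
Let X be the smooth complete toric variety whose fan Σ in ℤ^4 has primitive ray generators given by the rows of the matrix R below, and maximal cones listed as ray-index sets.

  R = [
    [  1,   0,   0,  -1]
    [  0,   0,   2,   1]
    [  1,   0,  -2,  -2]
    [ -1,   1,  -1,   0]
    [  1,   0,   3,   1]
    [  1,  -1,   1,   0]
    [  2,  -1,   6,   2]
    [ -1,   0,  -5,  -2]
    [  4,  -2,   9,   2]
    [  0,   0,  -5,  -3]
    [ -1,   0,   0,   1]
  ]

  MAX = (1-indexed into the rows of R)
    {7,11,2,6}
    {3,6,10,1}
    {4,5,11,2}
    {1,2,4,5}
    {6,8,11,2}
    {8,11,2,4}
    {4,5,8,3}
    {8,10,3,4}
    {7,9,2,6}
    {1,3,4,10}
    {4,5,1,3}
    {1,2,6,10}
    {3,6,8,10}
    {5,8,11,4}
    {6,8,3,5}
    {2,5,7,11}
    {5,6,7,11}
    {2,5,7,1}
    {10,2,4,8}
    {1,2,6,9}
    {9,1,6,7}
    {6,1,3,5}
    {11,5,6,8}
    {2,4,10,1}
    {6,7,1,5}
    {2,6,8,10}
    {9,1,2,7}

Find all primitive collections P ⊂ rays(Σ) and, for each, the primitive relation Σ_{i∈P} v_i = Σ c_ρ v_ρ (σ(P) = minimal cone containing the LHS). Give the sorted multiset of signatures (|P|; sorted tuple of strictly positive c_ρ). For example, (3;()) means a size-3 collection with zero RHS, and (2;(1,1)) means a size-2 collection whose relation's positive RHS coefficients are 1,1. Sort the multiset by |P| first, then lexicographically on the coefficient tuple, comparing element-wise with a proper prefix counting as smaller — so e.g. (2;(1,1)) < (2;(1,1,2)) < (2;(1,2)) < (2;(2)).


20 collections generate NE(X_Σ); each relation:

  P = {1,11}:  v_{1} + v_{11} = 0 — sig = (2;())
  P = {4,6}:  v_{4} + v_{6} = 0 — sig = (2;())
  P = {1,8}:  v_{1} + v_{8} = v_{10} — sig = (2;(1))
  P = {2,3}:  v_{2} + v_{3} = v_{1} — sig = (2;(1))
  P = {5,10}:  v_{5} + v_{10} = v_{3} — sig = (2;(1))
  P = {7,8}:  v_{7} + v_{8} = v_{6} — sig = (2;(1))
  P = {10,11}:  v_{10} + v_{11} = v_{8} — sig = (2;(1))
  P = {3,11}:  v_{3} + v_{11} = v_{5} + v_{8} — sig = (2;(1,1))
  P = {4,7}:  v_{4} + v_{7} = v_{2} + v_{5} — sig = (2;(1,1))
  P = {7,10}:  v_{7} + v_{10} = v_{1} + v_{6} — sig = (2;(1,1))
  P = {3,7}:  v_{3} + v_{7} = v_{1} + v_{5} + v_{6} — sig = (2;(1,1,1))
  P = {4,9}:  v_{4} + v_{9} = v_{1} + v_{2} + v_{7} — sig = (2;(1,1,1))
  P = {9,11}:  v_{9} + v_{11} = v_{2} + v_{6} + v_{7} — sig = (2;(1,1,1))
  P = {3,9}:  v_{3} + v_{9} = 2·v_{1} + v_{6} + v_{7} — sig = (2;(1,1,2))
  P = {8,9}:  v_{8} + v_{9} = v_{1} + v_{2} + 2·v_{6} — sig = (2;(1,1,2))
  P = {5,9}:  v_{5} + v_{9} = v_{1} + 2·v_{7} — sig = (2;(1,2))
  P = {9,10}:  v_{9} + v_{10} = 2·v_{1} + v_{2} + 2·v_{6} — sig = (2;(1,2,2))
  P = {2,5,8}:  v_{2} + v_{5} + v_{8} = 0 — sig = (3;())
  P = {2,5,6}:  v_{2} + v_{5} + v_{6} = v_{7} — sig = (3;(1))
  P = {1,2,6,7}:  v_{1} + v_{2} + v_{6} + v_{7} = v_{9} — sig = (4;(1))

Signatures (|P|; sorted positive RHS coefficients), sorted:
    (2;())
    (2;())
    (2;(1))
    (2;(1))
    (2;(1))
    (2;(1))
    (2;(1))
    (2;(1,1))
    (2;(1,1))
    (2;(1,1))
    (2;(1,1,1))
    (2;(1,1,1))
    (2;(1,1,1))
    (2;(1,1,2))
    (2;(1,1,2))
    (2;(1,2))
    (2;(1,2,2))
    (3;())
    (3;(1))
    (4;(1))
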